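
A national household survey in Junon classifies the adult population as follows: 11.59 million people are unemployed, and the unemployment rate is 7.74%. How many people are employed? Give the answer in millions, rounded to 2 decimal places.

About 138.15 million are employed.

Labor force = U / u = 11.59 / 0.0774 ≈ 149.74 million.
Employed = labor force − unemployed = 149.74 − 11.59 = 138.15 million.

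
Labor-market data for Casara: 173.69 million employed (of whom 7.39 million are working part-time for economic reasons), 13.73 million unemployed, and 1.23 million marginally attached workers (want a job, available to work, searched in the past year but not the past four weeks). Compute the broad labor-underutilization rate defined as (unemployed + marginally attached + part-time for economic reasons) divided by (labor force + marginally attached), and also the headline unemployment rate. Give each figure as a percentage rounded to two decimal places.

Broad underutilization rate ≈ 11.85%; headline unemployment rate ≈ 7.33%.

Labor force = 173.69 + 13.73 = 187.42 million.
Numerator = 13.73 + 1.23 + 7.39 = 22.35 million.
Denominator = 187.42 + 1.23 = 188.65 million.
Broad rate = 22.35 / 188.65 = 11.85%.
Headline unemployment rate = 13.73 / 187.42 = 7.33%.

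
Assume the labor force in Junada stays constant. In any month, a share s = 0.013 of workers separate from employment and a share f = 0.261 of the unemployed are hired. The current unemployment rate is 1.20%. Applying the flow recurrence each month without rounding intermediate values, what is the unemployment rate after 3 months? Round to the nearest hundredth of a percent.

With a fixed labor force, u_{t+1} = u_t + s·(1−u_t) − f·u_t = u_t·(1−s−f) + s.
Here 1−s−f = 0.726 and s = 0.013.
u_1 = 0.012000 × 0.726 + 0.013 = 0.021712.
u_2 = 0.021712 × 0.726 + 0.013 = 0.028763.
u_3 = 0.028763 × 0.726 + 0.013 = 0.033882.

Unemployment rate after three months ≈ 3.39%.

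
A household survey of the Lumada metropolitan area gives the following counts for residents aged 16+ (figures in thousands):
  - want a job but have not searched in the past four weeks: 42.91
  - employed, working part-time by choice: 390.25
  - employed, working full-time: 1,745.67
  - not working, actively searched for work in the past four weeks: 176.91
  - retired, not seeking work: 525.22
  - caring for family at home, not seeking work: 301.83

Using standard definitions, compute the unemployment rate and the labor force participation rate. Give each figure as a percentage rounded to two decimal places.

Unemployment rate ≈ 7.65%; labor force participation rate ≈ 72.67%.

Employed = 390.25 + 1,745.67 = 2,135.92 thousand.
Unemployed = 176.91 thousand.
Labor force = 2,135.92 + 176.91 = 2,312.83 thousand.
Not in labor force = 42.91 + 525.22 + 301.83 = 869.96 thousand (those not working and not actively searching are outside the labor force — including those who want a job but have given up searching).
Civilian working-age population = 2,312.83 + 869.96 = 3,182.79 thousand.
Unemployment rate = 176.91 / 2,312.83 = 7.65%.
Labor force participation rate = 2,312.83 / 3,182.79 = 72.67%.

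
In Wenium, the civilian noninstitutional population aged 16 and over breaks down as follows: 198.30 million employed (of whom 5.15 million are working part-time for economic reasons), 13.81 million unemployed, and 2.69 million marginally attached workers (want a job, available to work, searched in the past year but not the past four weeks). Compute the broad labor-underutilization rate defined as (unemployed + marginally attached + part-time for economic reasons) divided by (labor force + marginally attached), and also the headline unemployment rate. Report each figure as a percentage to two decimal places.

Broad underutilization rate ≈ 10.08%; headline unemployment rate ≈ 6.51%.

Labor force = 198.30 + 13.81 = 212.11 million.
Numerator = 13.81 + 2.69 + 5.15 = 21.65 million.
Denominator = 212.11 + 2.69 = 214.80 million.
Broad rate = 21.65 / 214.80 = 10.08%.
Headline unemployment rate = 13.81 / 212.11 = 6.51%.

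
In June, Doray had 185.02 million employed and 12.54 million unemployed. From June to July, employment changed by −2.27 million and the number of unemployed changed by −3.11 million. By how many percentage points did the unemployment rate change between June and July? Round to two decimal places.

The unemployment rate changed by −1.44 percentage points.

June: labor force = 185.02 + 12.54 = 197.56; u = 12.54/197.56 = 6.35%.
July: labor force = 182.75 + 9.43 = 192.18; u = 9.43/192.18 = 4.91%.
Change = 4.91% − 6.35% = −1.44 pp.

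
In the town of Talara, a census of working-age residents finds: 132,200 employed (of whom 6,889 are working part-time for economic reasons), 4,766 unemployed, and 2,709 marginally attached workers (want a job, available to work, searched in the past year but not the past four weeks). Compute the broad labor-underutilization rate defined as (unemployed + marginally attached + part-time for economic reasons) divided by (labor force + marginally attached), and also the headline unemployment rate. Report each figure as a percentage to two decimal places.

Broad underutilization rate ≈ 10.28%; headline unemployment rate ≈ 3.48%.

Labor force = 132,200 + 4,766 = 136,966.
Numerator = 4,766 + 2,709 + 6,889 = 14,364.
Denominator = 136,966 + 2,709 = 139,675.
Broad rate = 14,364 / 139,675 = 10.28%.
Headline unemployment rate = 4,766 / 136,966 = 3.48%.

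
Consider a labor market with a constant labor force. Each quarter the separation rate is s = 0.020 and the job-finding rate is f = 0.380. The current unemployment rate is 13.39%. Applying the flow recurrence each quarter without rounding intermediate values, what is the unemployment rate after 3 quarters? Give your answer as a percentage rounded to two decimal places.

With a fixed labor force, u_{t+1} = u_t + s·(1−u_t) − f·u_t = u_t·(1−s−f) + s.
Here 1−s−f = 0.600 and s = 0.020.
u_1 = 0.133900 × 0.600 + 0.020 = 0.100340.
u_2 = 0.100340 × 0.600 + 0.020 = 0.080204.
u_3 = 0.080204 × 0.600 + 0.020 = 0.068122.

Unemployment rate after three quarters ≈ 6.81%.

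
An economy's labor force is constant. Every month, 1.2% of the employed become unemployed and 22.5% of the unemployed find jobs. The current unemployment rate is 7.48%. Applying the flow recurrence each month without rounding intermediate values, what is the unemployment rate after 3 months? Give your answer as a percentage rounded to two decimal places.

With a fixed labor force, u_{t+1} = u_t + s·(1−u_t) − f·u_t = u_t·(1−s−f) + s.
Here 1−s−f = 0.763 and s = 0.012.
u_1 = 0.074800 × 0.763 + 0.012 = 0.069072.
u_2 = 0.069072 × 0.763 + 0.012 = 0.064702.
u_3 = 0.064702 × 0.763 + 0.012 = 0.061368.

Unemployment rate after three months ≈ 6.14%.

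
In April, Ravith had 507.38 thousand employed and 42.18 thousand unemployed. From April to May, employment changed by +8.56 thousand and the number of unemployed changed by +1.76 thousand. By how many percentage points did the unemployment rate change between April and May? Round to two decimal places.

The unemployment rate changed by +0.17 percentage points.

April: labor force = 507.38 + 42.18 = 549.56; u = 42.18/549.56 = 7.68%.
May: labor force = 515.94 + 43.94 = 559.88; u = 43.94/559.88 = 7.85%.
Change = 7.85% − 7.68% = +0.17 pp.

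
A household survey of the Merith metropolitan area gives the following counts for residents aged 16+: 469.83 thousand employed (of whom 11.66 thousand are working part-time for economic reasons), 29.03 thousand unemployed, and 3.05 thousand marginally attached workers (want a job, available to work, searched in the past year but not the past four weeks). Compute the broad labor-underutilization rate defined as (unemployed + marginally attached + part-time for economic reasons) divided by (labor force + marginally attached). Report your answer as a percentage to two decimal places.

Broad underutilization rate ≈ 8.71%.

Labor force = 469.83 + 29.03 = 498.86 thousand.
Numerator = 29.03 + 3.05 + 11.66 = 43.74 thousand.
Denominator = 498.86 + 3.05 = 501.91 thousand.
Broad rate = 43.74 / 501.91 = 8.71%.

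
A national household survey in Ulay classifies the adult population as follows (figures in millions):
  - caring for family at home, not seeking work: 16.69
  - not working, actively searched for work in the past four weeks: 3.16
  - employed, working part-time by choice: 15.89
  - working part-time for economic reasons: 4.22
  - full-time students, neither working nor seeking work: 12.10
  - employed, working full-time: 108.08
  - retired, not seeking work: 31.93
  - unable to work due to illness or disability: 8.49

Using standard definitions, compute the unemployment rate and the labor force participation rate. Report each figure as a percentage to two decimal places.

Employed = 15.89 + 4.22 + 108.08 = 128.19 million (anyone who worked, including part-time for economic reasons, counts as employed).
Unemployed = 3.16 million.
Labor force = 128.19 + 3.16 = 131.35 million.
Not in labor force = 16.69 + 12.10 + 31.93 + 8.49 = 69.21 million (those not working and not actively searching are outside the labor force).
Civilian working-age population = 131.35 + 69.21 = 200.56 million.
Unemployment rate = 3.16 / 131.35 = 2.41%.
Labor force participation rate = 131.35 / 200.56 = 65.49%.

Unemployment rate ≈ 2.41%; labor force participation rate ≈ 65.49%.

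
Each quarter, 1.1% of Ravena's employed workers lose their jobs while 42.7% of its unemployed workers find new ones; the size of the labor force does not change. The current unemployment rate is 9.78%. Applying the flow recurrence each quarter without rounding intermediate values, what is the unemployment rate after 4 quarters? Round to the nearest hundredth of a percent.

Unemployment rate after four quarters ≈ 3.24%.

With a fixed labor force, u_{t+1} = u_t + s·(1−u_t) − f·u_t = u_t·(1−s−f) + s.
Here 1−s−f = 0.562 and s = 0.011.
u_1 = 0.097800 × 0.562 + 0.011 = 0.065964.
u_2 = 0.065964 × 0.562 + 0.011 = 0.048072.
u_3 = 0.048072 × 0.562 + 0.011 = 0.038016.
u_4 = 0.038016 × 0.562 + 0.011 = 0.032365.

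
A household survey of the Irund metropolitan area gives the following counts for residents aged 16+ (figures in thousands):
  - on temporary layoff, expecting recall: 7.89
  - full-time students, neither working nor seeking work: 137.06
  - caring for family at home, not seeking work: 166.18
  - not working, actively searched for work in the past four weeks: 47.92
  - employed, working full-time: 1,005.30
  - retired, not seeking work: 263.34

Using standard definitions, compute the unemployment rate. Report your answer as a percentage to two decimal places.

Unemployment rate ≈ 5.26%.

Employed = 1,005.30 thousand.
Unemployed = 7.89 + 47.92 = 55.81 thousand (jobless and actively searching, or on temporary layoff).
Labor force = 1,005.30 + 55.81 = 1,061.11 thousand.
Unemployment rate = 55.81 / 1,061.11 = 5.26%.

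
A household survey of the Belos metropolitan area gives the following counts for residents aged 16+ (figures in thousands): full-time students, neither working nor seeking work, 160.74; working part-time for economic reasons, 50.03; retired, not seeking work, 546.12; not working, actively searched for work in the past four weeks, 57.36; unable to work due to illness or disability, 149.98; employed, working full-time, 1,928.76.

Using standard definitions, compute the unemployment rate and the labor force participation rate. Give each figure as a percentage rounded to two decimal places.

Employed = 50.03 + 1,928.76 = 1,978.79 thousand (anyone who worked, including part-time for economic reasons, counts as employed).
Unemployed = 57.36 thousand.
Labor force = 1,978.79 + 57.36 = 2,036.15 thousand.
Not in labor force = 160.74 + 546.12 + 149.98 = 856.84 thousand (those not working and not actively searching are outside the labor force).
Civilian working-age population = 2,036.15 + 856.84 = 2,892.99 thousand.
Unemployment rate = 57.36 / 2,036.15 = 2.82%.
Labor force participation rate = 2,036.15 / 2,892.99 = 70.38%.

Unemployment rate ≈ 2.82%; labor force participation rate ≈ 70.38%.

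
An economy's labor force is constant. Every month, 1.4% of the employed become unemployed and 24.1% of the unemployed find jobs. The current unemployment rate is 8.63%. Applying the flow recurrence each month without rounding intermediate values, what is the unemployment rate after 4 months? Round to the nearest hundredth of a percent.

With a fixed labor force, u_{t+1} = u_t + s·(1−u_t) − f·u_t = u_t·(1−s−f) + s.
Here 1−s−f = 0.745 and s = 0.014.
u_1 = 0.086300 × 0.745 + 0.014 = 0.078294.
u_2 = 0.078294 × 0.745 + 0.014 = 0.072329.
u_3 = 0.072329 × 0.745 + 0.014 = 0.067885.
u_4 = 0.067885 × 0.745 + 0.014 = 0.064574.

Unemployment rate after four months ≈ 6.46%.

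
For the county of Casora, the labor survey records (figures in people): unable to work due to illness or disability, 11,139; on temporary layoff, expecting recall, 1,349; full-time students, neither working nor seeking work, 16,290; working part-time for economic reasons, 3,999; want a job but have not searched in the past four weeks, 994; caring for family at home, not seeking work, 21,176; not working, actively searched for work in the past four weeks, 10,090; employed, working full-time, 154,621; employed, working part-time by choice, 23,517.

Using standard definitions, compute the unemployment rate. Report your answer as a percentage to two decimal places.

Employed = 3,999 + 154,621 + 23,517 = 182,137 (anyone who worked, including part-time for economic reasons, counts as employed).
Unemployed = 1,349 + 10,090 = 11,439 (jobless and actively searching, or on temporary layoff).
Labor force = 182,137 + 11,439 = 193,576.
Unemployment rate = 11,439 / 193,576 = 5.91%.

Unemployment rate ≈ 5.91%.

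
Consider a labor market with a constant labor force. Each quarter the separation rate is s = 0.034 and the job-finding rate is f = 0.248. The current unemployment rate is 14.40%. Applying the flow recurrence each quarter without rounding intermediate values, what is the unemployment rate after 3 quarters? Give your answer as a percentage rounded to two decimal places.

With a fixed labor force, u_{t+1} = u_t + s·(1−u_t) − f·u_t = u_t·(1−s−f) + s.
Here 1−s−f = 0.718 and s = 0.034.
u_1 = 0.144000 × 0.718 + 0.034 = 0.137392.
u_2 = 0.137392 × 0.718 + 0.034 = 0.132647.
u_3 = 0.132647 × 0.718 + 0.034 = 0.129241.

Unemployment rate after three quarters ≈ 12.92%.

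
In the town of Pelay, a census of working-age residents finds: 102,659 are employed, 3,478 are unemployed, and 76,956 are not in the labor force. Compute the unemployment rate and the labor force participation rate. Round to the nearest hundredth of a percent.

Labor force = employed + unemployed = 102,659 + 3,478 = 106,137.
Working-age population = 106,137 + 76,956 = 183,093.
Unemployment rate = 3,478 / 106,137 = 3.28%.
Labor force participation rate = 106,137 / 183,093 = 57.97%.

Unemployment rate ≈ 3.28%; labor force participation rate ≈ 57.97%.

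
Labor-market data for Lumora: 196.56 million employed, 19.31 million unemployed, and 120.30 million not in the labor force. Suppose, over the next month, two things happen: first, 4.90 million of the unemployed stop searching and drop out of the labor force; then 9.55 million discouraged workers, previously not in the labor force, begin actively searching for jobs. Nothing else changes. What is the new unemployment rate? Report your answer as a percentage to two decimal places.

New unemployment rate ≈ 10.87%.

Initially, labor force = 196.56 + 19.31 = 215.87 million, so u = 19.31/215.87 = 8.95%.
After the first change, unemployed and labor force both fall by 4.90 → E = 196.56, U = 14.41, labor force = 210.97 million.
After the second change, unemployed and labor force both rise by 9.55 → E = 196.56, U = 23.96, labor force = 220.52 million.
New unemployment rate = 23.96 / 220.52 = 10.87%.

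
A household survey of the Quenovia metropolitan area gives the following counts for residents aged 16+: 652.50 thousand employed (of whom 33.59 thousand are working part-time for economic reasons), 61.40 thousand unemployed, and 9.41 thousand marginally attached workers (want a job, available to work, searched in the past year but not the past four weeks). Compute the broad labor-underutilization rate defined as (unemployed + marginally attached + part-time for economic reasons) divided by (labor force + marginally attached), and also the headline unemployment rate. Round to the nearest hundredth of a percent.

Labor force = 652.50 + 61.40 = 713.90 thousand.
Numerator = 61.40 + 9.41 + 33.59 = 104.40 thousand.
Denominator = 713.90 + 9.41 = 723.31 thousand.
Broad rate = 104.40 / 723.31 = 14.43%.
Headline unemployment rate = 61.40 / 713.90 = 8.60%.

Broad underutilization rate ≈ 14.43%; headline unemployment rate ≈ 8.60%.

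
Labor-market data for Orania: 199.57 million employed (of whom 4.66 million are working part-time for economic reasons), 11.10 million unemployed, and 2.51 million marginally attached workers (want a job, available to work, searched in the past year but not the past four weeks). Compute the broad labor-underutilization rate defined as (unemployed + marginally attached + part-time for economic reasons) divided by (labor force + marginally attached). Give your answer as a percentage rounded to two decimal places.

Labor force = 199.57 + 11.10 = 210.67 million.
Numerator = 11.10 + 2.51 + 4.66 = 18.27 million.
Denominator = 210.67 + 2.51 = 213.18 million.
Broad rate = 18.27 / 213.18 = 8.57%.

Broad underutilization rate ≈ 8.57%.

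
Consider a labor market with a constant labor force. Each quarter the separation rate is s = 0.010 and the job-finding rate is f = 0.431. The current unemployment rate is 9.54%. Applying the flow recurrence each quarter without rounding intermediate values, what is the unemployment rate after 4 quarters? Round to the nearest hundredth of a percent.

With a fixed labor force, u_{t+1} = u_t + s·(1−u_t) − f·u_t = u_t·(1−s−f) + s.
Here 1−s−f = 0.559 and s = 0.010.
u_1 = 0.095400 × 0.559 + 0.010 = 0.063329.
u_2 = 0.063329 × 0.559 + 0.010 = 0.045401.
u_3 = 0.045401 × 0.559 + 0.010 = 0.035379.
u_4 = 0.035379 × 0.559 + 0.010 = 0.029777.

Unemployment rate after four quarters ≈ 2.98%.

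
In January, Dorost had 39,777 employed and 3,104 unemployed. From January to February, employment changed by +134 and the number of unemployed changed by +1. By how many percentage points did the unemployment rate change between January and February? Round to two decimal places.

January: labor force = 39,777 + 3,104 = 42,881; u = 3,104/42,881 = 7.24%.
February: labor force = 39,911 + 3,105 = 43,016; u = 3,105/43,016 = 7.22%.
Change = 7.22% − 7.24% = −0.02 pp.

The unemployment rate changed by −0.02 percentage points.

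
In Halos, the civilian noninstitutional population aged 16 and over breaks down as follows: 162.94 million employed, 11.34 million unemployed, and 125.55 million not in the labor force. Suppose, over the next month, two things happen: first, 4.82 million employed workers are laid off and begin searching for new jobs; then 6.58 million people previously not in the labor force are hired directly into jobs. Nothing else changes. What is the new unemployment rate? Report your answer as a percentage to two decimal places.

Initially, labor force = 162.94 + 11.34 = 174.28 million, so u = 11.34/174.28 = 6.51%.
After the first change, employed falls and unemployed rises by 4.82; labor force unchanged → E = 158.12, U = 16.16, labor force = 174.28 million.
After the second change, employed and labor force both rise by 6.58; unemployed unchanged → E = 164.70, U = 16.16, labor force = 180.86 million.
New unemployment rate = 16.16 / 180.86 = 8.94%.

New unemployment rate ≈ 8.94%.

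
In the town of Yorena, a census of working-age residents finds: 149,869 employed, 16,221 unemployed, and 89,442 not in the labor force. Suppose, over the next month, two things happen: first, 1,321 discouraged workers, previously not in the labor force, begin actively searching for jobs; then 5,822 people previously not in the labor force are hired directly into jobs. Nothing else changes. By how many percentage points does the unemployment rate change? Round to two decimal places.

Initially, labor force = 149,869 + 16,221 = 166,090, so u = 16,221/166,090 = 9.77%.
After the first change, unemployed and labor force both rise by 1,321 → E = 149,869, U = 17,542, labor force = 167,411.
After the second change, employed and labor force both rise by 5,822; unemployed unchanged → E = 155,691, U = 17,542, labor force = 173,233.
New unemployment rate = 17,542 / 173,233 = 10.13%.
Change = 10.13% − 9.77% = +0.36 percentage points.

The unemployment rate changes by +0.36 percentage points.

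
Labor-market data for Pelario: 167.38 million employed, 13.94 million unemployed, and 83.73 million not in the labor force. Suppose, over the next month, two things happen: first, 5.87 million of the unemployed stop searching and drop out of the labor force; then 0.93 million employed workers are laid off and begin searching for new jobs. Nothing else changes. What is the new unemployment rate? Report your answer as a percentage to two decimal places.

Initially, labor force = 167.38 + 13.94 = 181.32 million, so u = 13.94/181.32 = 7.69%.
After the first change, unemployed and labor force both fall by 5.87 → E = 167.38, U = 8.07, labor force = 175.45 million.
After the second change, employed falls and unemployed rises by 0.93; labor force unchanged → E = 166.45, U = 9.00, labor force = 175.45 million.
New unemployment rate = 9.00 / 175.45 = 5.13%.

New unemployment rate ≈ 5.13%.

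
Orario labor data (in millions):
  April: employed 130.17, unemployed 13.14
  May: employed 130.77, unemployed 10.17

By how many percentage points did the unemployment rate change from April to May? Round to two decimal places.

The unemployment rate changed by −1.95 percentage points.

April: labor force = 130.17 + 13.14 = 143.31; u = 13.14/143.31 = 9.17%.
May: labor force = 130.77 + 10.17 = 140.94; u = 10.17/140.94 = 7.22%.
Change = 7.22% − 9.17% = −1.95 pp.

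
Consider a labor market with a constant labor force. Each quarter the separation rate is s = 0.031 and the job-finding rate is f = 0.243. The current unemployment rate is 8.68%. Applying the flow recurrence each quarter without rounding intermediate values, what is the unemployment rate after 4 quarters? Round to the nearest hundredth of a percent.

With a fixed labor force, u_{t+1} = u_t + s·(1−u_t) − f·u_t = u_t·(1−s−f) + s.
Here 1−s−f = 0.726 and s = 0.031.
u_1 = 0.086800 × 0.726 + 0.031 = 0.094017.
u_2 = 0.094017 × 0.726 + 0.031 = 0.099256.
u_3 = 0.099256 × 0.726 + 0.031 = 0.103060.
u_4 = 0.103060 × 0.726 + 0.031 = 0.105822.

Unemployment rate after four quarters ≈ 10.58%.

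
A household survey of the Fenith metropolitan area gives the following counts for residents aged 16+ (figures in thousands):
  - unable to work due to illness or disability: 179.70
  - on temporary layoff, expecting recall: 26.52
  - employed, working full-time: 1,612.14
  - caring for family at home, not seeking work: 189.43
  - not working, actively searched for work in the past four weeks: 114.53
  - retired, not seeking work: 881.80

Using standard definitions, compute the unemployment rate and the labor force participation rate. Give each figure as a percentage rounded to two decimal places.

Employed = 1,612.14 thousand.
Unemployed = 26.52 + 114.53 = 141.05 thousand (jobless and actively searching, or on temporary layoff).
Labor force = 1,612.14 + 141.05 = 1,753.19 thousand.
Not in labor force = 179.70 + 189.43 + 881.80 = 1,250.93 thousand (those not working and not actively searching are outside the labor force).
Civilian working-age population = 1,753.19 + 1,250.93 = 3,004.12 thousand.
Unemployment rate = 141.05 / 1,753.19 = 8.05%.
Labor force participation rate = 1,753.19 / 3,004.12 = 58.36%.

Unemployment rate ≈ 8.05%; labor force participation rate ≈ 58.36%.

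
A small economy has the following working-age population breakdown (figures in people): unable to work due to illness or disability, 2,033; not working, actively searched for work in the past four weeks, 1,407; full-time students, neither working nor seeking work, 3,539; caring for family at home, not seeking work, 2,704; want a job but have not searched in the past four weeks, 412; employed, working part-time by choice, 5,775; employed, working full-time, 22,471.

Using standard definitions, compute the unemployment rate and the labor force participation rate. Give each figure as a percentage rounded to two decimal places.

Unemployment rate ≈ 4.74%; labor force participation rate ≈ 77.34%.

Employed = 5,775 + 22,471 = 28,246.
Unemployed = 1,407.
Labor force = 28,246 + 1,407 = 29,653.
Not in labor force = 2,033 + 3,539 + 2,704 + 412 = 8,688 (those not working and not actively searching are outside the labor force — including those who want a job but have given up searching).
Civilian working-age population = 29,653 + 8,688 = 38,341.
Unemployment rate = 1,407 / 29,653 = 4.74%.
Labor force participation rate = 29,653 / 38,341 = 77.34%.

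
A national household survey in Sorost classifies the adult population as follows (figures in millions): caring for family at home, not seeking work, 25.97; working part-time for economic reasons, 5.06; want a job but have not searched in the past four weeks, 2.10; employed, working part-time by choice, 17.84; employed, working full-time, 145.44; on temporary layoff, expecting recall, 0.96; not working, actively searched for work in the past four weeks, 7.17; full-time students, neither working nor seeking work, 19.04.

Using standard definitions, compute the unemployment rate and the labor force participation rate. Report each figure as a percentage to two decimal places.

Unemployment rate ≈ 4.61%; labor force participation rate ≈ 78.93%.

Employed = 5.06 + 17.84 + 145.44 = 168.34 million (anyone who worked, including part-time for economic reasons, counts as employed).
Unemployed = 0.96 + 7.17 = 8.13 million (jobless and actively searching, or on temporary layoff).
Labor force = 168.34 + 8.13 = 176.47 million.
Not in labor force = 25.97 + 2.10 + 19.04 = 47.11 million (those not working and not actively searching are outside the labor force — including those who want a job but have given up searching).
Civilian working-age population = 176.47 + 47.11 = 223.58 million.
Unemployment rate = 8.13 / 176.47 = 4.61%.
Labor force participation rate = 176.47 / 223.58 = 78.93%.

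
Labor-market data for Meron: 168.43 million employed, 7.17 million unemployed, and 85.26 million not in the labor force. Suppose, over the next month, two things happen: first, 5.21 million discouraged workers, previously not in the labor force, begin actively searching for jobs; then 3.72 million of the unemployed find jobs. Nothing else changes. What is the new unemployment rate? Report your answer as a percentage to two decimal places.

Initially, labor force = 168.43 + 7.17 = 175.60 million, so u = 7.17/175.60 = 4.08%.
After the first change, unemployed and labor force both rise by 5.21 → E = 168.43, U = 12.38, labor force = 180.81 million.
After the second change, unemployed falls and employed rises by 3.72; labor force unchanged → E = 172.15, U = 8.66, labor force = 180.81 million.
New unemployment rate = 8.66 / 180.81 = 4.79%.

New unemployment rate ≈ 4.79%.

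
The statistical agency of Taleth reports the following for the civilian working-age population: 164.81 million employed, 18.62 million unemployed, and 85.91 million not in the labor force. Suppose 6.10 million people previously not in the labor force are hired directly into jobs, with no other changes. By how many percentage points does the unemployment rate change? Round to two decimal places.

Initially, labor force = 164.81 + 18.62 = 183.43 million, so u = 18.62/183.43 = 10.15%.
After the change, employed and labor force both rise by 6.10; unemployed unchanged → E = 170.91, U = 18.62, labor force = 189.53 million.
New unemployment rate = 18.62 / 189.53 = 9.82%.
Change = 9.82% − 10.15% = −0.33 percentage points.

The unemployment rate changes by −0.33 percentage points.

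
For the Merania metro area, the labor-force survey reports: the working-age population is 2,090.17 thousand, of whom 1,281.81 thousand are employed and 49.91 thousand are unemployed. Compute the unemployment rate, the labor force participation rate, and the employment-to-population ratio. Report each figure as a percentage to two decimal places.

Labor force = employed + unemployed = 1,281.81 + 49.91 = 1,331.72 thousand.
Unemployment rate = 49.91 / 1,331.72 = 3.75%.
Labor force participation rate = 1,331.72 / 2,090.17 = 63.71%.
Employment-population ratio = 1,281.81 / 2,090.17 = 61.33%.

Unemployment rate ≈ 3.75%; labor force participation rate ≈ 63.71%; employment-population ratio ≈ 61.33%.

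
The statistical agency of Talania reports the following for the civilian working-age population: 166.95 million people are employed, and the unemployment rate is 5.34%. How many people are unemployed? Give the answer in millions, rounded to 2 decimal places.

About 9.42 million are unemployed.

Let U be the number unemployed. The labor force is E + U, and U/(E+U) = 0.0534.
So U = 0.0534 × 166.95 / (1 − 0.0534) = 8.9151 / 0.9466 ≈ 9.42 million.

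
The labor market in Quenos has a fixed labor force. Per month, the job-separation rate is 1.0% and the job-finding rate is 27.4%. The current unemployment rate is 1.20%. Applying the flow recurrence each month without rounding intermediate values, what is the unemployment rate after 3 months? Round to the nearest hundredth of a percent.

Unemployment rate after three months ≈ 2.67%.

With a fixed labor force, u_{t+1} = u_t + s·(1−u_t) − f·u_t = u_t·(1−s−f) + s.
Here 1−s−f = 0.716 and s = 0.010.
u_1 = 0.012000 × 0.716 + 0.010 = 0.018592.
u_2 = 0.018592 × 0.716 + 0.010 = 0.023312.
u_3 = 0.023312 × 0.716 + 0.010 = 0.026691.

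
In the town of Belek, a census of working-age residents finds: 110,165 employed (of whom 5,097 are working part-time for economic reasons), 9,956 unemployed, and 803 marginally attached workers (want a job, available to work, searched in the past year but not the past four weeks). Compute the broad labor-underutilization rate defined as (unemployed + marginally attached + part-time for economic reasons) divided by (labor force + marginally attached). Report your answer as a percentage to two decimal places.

Broad underutilization rate ≈ 13.11%.

Labor force = 110,165 + 9,956 = 120,121.
Numerator = 9,956 + 803 + 5,097 = 15,856.
Denominator = 120,121 + 803 = 120,924.
Broad rate = 15,856 / 120,924 = 13.11%.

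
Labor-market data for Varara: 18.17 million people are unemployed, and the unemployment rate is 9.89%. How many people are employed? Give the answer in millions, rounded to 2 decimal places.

Labor force = U / u = 18.17 / 0.0989 ≈ 183.72 million.
Employed = labor force − unemployed = 183.72 − 18.17 = 165.55 million.

About 165.55 million are employed.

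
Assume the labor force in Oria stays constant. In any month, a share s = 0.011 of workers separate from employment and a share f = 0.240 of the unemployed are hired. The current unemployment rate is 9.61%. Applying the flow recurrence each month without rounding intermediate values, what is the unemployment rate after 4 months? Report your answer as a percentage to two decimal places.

With a fixed labor force, u_{t+1} = u_t + s·(1−u_t) − f·u_t = u_t·(1−s−f) + s.
Here 1−s−f = 0.749 and s = 0.011.
u_1 = 0.096100 × 0.749 + 0.011 = 0.082979.
u_2 = 0.082979 × 0.749 + 0.011 = 0.073151.
u_3 = 0.073151 × 0.749 + 0.011 = 0.065790.
u_4 = 0.065790 × 0.749 + 0.011 = 0.060277.

Unemployment rate after four months ≈ 6.03%.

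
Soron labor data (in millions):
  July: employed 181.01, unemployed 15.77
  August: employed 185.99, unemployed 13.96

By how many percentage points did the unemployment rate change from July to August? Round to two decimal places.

The unemployment rate changed by −1.03 percentage points.

July: labor force = 181.01 + 15.77 = 196.78; u = 15.77/196.78 = 8.01%.
August: labor force = 185.99 + 13.96 = 199.95; u = 13.96/199.95 = 6.98%.
Change = 6.98% − 8.01% = −1.03 pp.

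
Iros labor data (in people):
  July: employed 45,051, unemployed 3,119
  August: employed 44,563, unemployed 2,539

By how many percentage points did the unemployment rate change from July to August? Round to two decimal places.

July: labor force = 45,051 + 3,119 = 48,170; u = 3,119/48,170 = 6.47%.
August: labor force = 44,563 + 2,539 = 47,102; u = 2,539/47,102 = 5.39%.
Change = 5.39% − 6.47% = −1.08 pp.

The unemployment rate changed by −1.08 percentage points.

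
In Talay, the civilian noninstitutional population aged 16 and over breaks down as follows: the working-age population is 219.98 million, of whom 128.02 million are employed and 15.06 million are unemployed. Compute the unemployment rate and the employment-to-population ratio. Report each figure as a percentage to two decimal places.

Labor force = employed + unemployed = 128.02 + 15.06 = 143.08 million.
Unemployment rate = 15.06 / 143.08 = 10.53%.
Employment-population ratio = 128.02 / 219.98 = 58.20%.

Unemployment rate ≈ 10.53%; employment-population ratio ≈ 58.20%.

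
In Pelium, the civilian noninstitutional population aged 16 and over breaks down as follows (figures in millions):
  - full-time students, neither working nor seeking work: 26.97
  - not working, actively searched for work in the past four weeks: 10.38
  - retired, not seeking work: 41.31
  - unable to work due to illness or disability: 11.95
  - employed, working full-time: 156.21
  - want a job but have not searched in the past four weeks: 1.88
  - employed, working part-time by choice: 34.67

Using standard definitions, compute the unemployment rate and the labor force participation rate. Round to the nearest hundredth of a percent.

Unemployment rate ≈ 5.16%; labor force participation rate ≈ 71.02%.

Employed = 156.21 + 34.67 = 190.88 million.
Unemployed = 10.38 million.
Labor force = 190.88 + 10.38 = 201.26 million.
Not in labor force = 26.97 + 41.31 + 11.95 + 1.88 = 82.11 million (those not working and not actively searching are outside the labor force — including those who want a job but have given up searching).
Civilian working-age population = 201.26 + 82.11 = 283.37 million.
Unemployment rate = 10.38 / 201.26 = 5.16%.
Labor force participation rate = 201.26 / 283.37 = 71.02%.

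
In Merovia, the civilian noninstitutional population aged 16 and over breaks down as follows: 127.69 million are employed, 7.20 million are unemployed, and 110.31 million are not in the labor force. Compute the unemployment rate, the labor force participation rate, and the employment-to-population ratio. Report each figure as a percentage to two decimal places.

Labor force = employed + unemployed = 127.69 + 7.20 = 134.89 million.
Working-age population = 134.89 + 110.31 = 245.20 million.
Unemployment rate = 7.20 / 134.89 = 5.34%.
Labor force participation rate = 134.89 / 245.20 = 55.01%.
Employment-population ratio = 127.69 / 245.20 = 52.08%.

Unemployment rate ≈ 5.34%; labor force participation rate ≈ 55.01%; employment-population ratio ≈ 52.08%.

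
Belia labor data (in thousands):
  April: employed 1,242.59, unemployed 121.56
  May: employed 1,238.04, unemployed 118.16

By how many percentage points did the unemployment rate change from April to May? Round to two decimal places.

April: labor force = 1,242.59 + 121.56 = 1,364.15; u = 121.56/1,364.15 = 8.91%.
May: labor force = 1,238.04 + 118.16 = 1,356.20; u = 118.16/1,356.20 = 8.71%.
Change = 8.71% − 8.91% = −0.20 pp.

The unemployment rate changed by −0.20 percentage points.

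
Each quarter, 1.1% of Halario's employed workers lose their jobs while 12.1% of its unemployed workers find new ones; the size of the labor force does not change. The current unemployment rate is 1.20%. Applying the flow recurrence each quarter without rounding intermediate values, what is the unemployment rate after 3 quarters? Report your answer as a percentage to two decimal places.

With a fixed labor force, u_{t+1} = u_t + s·(1−u_t) − f·u_t = u_t·(1−s−f) + s.
Here 1−s−f = 0.868 and s = 0.011.
u_1 = 0.012000 × 0.868 + 0.011 = 0.021416.
u_2 = 0.021416 × 0.868 + 0.011 = 0.029589.
u_3 = 0.029589 × 0.868 + 0.011 = 0.036683.

Unemployment rate after three quarters ≈ 3.67%.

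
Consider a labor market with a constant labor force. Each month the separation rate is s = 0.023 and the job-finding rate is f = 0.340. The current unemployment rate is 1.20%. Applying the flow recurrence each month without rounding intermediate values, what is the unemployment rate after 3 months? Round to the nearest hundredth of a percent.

Unemployment rate after three months ≈ 5.01%.

With a fixed labor force, u_{t+1} = u_t + s·(1−u_t) − f·u_t = u_t·(1−s−f) + s.
Here 1−s−f = 0.637 and s = 0.023.
u_1 = 0.012000 × 0.637 + 0.023 = 0.030644.
u_2 = 0.030644 × 0.637 + 0.023 = 0.042520.
u_3 = 0.042520 × 0.637 + 0.023 = 0.050085.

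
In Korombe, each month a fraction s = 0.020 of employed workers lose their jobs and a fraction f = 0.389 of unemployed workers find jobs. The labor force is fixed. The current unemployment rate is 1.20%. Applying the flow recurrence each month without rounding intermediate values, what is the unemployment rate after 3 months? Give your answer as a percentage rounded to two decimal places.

Unemployment rate after three months ≈ 4.13%.

With a fixed labor force, u_{t+1} = u_t + s·(1−u_t) − f·u_t = u_t·(1−s−f) + s.
Here 1−s−f = 0.591 and s = 0.020.
u_1 = 0.012000 × 0.591 + 0.020 = 0.027092.
u_2 = 0.027092 × 0.591 + 0.020 = 0.036011.
u_3 = 0.036011 × 0.591 + 0.020 = 0.041283.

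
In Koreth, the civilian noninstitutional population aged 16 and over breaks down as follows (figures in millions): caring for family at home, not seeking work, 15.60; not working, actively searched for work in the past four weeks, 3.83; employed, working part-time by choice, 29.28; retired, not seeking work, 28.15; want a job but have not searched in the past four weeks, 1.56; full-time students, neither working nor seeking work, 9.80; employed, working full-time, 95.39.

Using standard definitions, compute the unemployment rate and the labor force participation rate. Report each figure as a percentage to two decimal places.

Unemployment rate ≈ 2.98%; labor force participation rate ≈ 69.99%.

Employed = 29.28 + 95.39 = 124.67 million.
Unemployed = 3.83 million.
Labor force = 124.67 + 3.83 = 128.50 million.
Not in labor force = 15.60 + 28.15 + 1.56 + 9.80 = 55.11 million (those not working and not actively searching are outside the labor force — including those who want a job but have given up searching).
Civilian working-age population = 128.50 + 55.11 = 183.61 million.
Unemployment rate = 3.83 / 128.50 = 2.98%.
Labor force participation rate = 128.50 / 183.61 = 69.99%.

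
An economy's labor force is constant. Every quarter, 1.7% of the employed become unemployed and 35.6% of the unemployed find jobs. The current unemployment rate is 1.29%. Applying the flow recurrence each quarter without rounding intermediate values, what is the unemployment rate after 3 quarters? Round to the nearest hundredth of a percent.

With a fixed labor force, u_{t+1} = u_t + s·(1−u_t) − f·u_t = u_t·(1−s−f) + s.
Here 1−s−f = 0.627 and s = 0.017.
u_1 = 0.012900 × 0.627 + 0.017 = 0.025088.
u_2 = 0.025088 × 0.627 + 0.017 = 0.032730.
u_3 = 0.032730 × 0.627 + 0.017 = 0.037522.

Unemployment rate after three quarters ≈ 3.75%.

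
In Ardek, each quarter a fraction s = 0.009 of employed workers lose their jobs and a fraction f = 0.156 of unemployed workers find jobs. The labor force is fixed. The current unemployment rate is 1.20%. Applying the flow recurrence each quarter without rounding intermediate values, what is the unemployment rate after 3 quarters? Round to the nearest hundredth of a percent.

With a fixed labor force, u_{t+1} = u_t + s·(1−u_t) − f·u_t = u_t·(1−s−f) + s.
Here 1−s−f = 0.835 and s = 0.009.
u_1 = 0.012000 × 0.835 + 0.009 = 0.019020.
u_2 = 0.019020 × 0.835 + 0.009 = 0.024882.
u_3 = 0.024882 × 0.835 + 0.009 = 0.029776.

Unemployment rate after three quarters ≈ 2.98%.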